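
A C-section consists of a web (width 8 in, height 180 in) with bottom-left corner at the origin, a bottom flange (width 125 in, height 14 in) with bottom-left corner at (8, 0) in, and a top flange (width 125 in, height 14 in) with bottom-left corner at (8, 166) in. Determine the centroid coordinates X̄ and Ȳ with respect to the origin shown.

web: A = 8 × 180 = 1440.00, centroid at (4.00, 90.00).
bottom flange: A = 125 × 14 = 1750.00, centroid at (70.50, 7.00).
top flange: A = 125 × 14 = 1750.00, centroid at (70.50, 173.00).
ΣA = 4940.00 in², ΣAX̄ = 252510.00 in³, ΣAȲ = 444600.00 in³.
X̄ = 252510.00/4940.00 = 51.12 in; Ȳ = 444600.00/4940.00 = 90.00 in.

X̄ = 51.12 in, Ȳ = 90.00 in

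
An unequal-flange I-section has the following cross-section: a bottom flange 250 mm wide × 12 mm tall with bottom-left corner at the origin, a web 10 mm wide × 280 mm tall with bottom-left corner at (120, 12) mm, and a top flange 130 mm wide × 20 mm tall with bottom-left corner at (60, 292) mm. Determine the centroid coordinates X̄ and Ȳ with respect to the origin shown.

bottom flange: A = 250 × 12 = 3000.00, centroid at (125.00, 6.00).
web: A = 10 × 280 = 2800.00, centroid at (125.00, 152.00).
top flange: A = 130 × 20 = 2600.00, centroid at (125.00, 302.00).
ΣA = 8400.00 mm², ΣAX̄ = 1050000.00 mm³, ΣAȲ = 1228800.00 mm³.
X̄ = 1050000.00/8400.00 = 125.00 mm; Ȳ = 1228800.00/8400.00 = 146.29 mm.

X̄ = 125.00 mm, Ȳ = 146.29 mm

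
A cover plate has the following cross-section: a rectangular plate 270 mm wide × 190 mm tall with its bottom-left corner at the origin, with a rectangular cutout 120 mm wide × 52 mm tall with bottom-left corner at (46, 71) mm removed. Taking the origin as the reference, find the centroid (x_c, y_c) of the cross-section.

x_c = 139.02 mm, y_c = 94.72 mm

Part | A | x̄ᵢ | ȳᵢ | A·x̄ᵢ | A·ȳᵢ
plate | 51300.00 | 135.00 | 95.00 | 6925500.00 | 4873500.00
hole | -6240.00 | 106.00 | 97.00 | -661440.00 | -605280.00
Σ | 45060.00 |  |  | 6264060.00 | 4268220.00
x_c = 6264060.00 / 45060.00 = 139.02 mm
y_c = 4268220.00 / 45060.00 = 94.72 mm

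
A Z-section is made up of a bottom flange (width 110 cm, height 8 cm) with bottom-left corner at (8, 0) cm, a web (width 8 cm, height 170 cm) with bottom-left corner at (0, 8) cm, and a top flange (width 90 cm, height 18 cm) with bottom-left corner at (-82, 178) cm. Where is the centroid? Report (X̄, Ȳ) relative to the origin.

X̄ = 0.24 cm, Ȳ = 112.16 cm

bottom flange: A = 110 × 8 = 880.00, centroid at (63.00, 4.00).
web: A = 8 × 170 = 1360.00, centroid at (4.00, 93.00).
top flange: A = 90 × 18 = 1620.00, centroid at (-37.00, 187.00).
ΣA = 3860.00 cm²
ΣAX̄ = (880.00)(63.00) + (1360.00)(4.00) + (1620.00)(-37.00) = 940.00 cm³
ΣAȲ = (880.00)(4.00) + (1360.00)(93.00) + (1620.00)(187.00) = 432940.00 cm³
X̄ = 940.00 / 3860.00 = 0.24 cm
Ȳ = 432940.00 / 3860.00 = 112.16 cm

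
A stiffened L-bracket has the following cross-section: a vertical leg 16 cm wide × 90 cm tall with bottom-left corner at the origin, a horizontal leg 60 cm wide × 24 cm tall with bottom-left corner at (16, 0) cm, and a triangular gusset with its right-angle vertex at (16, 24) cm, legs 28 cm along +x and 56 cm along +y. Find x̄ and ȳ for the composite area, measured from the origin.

x̄ = 26.64 cm, ȳ = 31.53 cm

Part | A | x̄ᵢ | ȳᵢ | A·x̄ᵢ | A·ȳᵢ
vertical leg | 1440.00 | 8.00 | 45.00 | 11520.00 | 64800.00
horizontal leg | 1440.00 | 46.00 | 12.00 | 66240.00 | 17280.00
gusset | 784.00 | 25.33 | 42.67 | 19861.33 | 33450.67
Σ | 3664.00 |  |  | 97621.33 | 115530.67
x̄ = 97621.33 / 3664.00 = 26.64 cm
ȳ = 115530.67 / 3664.00 = 31.53 cm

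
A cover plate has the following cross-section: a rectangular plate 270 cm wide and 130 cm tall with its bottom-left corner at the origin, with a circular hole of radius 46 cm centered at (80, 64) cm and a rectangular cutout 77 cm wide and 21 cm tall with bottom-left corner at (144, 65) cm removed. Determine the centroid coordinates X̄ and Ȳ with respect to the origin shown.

X̄ = 145.76 cm, Ȳ = 64.62 cm

plate: A = 270 × 130 = 35100.00, centroid at (135.00, 65.00).
hole 1: A = −π·46² = -6647.61, centroid at (80.00, 64.00).
hole 2: A = −(77 × 21) = -1617.00, centroid at (182.50, 75.50).
ΣA = 26835.39 cm²
ΣAX̄ = (35100.00)(135.00) + (-6647.61)(80.00) + (-1617.00)(182.50) = 3911588.70 cm³
ΣAȲ = (35100.00)(65.00) + (-6647.61)(64.00) + (-1617.00)(75.50) = 1733969.46 cm³
X̄ = 3911588.70 / 26835.39 = 145.76 cm
Ȳ = 1733969.46 / 26835.39 = 64.62 cm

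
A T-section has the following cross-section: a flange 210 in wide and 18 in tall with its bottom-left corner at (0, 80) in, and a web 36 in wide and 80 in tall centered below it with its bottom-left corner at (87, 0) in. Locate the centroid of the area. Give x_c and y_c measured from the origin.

x_c = 105.00 in, y_c = 67.81 in

Part | A | x̄ᵢ | ȳᵢ | A·x̄ᵢ | A·ȳᵢ
web | 2880.00 | 105.00 | 40.00 | 302400.00 | 115200.00
flange | 3780.00 | 105.00 | 89.00 | 396900.00 | 336420.00
Σ | 6660.00 |  |  | 699300.00 | 451620.00
x_c = 699300.00 / 6660.00 = 105.00 in
y_c = 451620.00 / 6660.00 = 67.81 in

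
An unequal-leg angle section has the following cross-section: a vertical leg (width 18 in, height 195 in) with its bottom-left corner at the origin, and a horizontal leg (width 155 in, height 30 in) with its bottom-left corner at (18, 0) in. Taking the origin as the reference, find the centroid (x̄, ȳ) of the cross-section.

x̄ = 58.29 in, ȳ = 50.49 in

vertical leg: A = 18 × 195 = 3510.00, centroid at (9.00, 97.50).
horizontal leg: A = 155 × 30 = 4650.00, centroid at (95.50, 15.00).
ΣA = 8160.00 in²
ΣAx̄ = (3510.00)(9.00) + (4650.00)(95.50) = 475665.00 in³
ΣAȳ = (3510.00)(97.50) + (4650.00)(15.00) = 411975.00 in³
x̄ = 475665.00 / 8160.00 = 58.29 in
ȳ = 411975.00 / 8160.00 = 50.49 in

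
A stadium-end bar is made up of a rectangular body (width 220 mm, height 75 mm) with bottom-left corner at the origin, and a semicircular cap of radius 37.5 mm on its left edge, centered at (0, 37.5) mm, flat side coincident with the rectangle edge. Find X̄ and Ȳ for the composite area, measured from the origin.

rectangular body: A = 220 × 75 = 16500.00, centroid at (110.00, 37.50).
semicircular end: A = ½π·37.5² = 2208.93, centroid at (-15.92, 37.50).
ΣA = 18708.93 mm²
ΣAX̄ = (16500.00)(110.00) + (2208.93)(-15.92) = 1779843.75 mm³
ΣAȲ = (16500.00)(37.50) + (2208.93)(37.50) = 701584.96 mm³
X̄ = 1779843.75 / 18708.93 = 95.13 mm
Ȳ = 701584.96 / 18708.93 = 37.50 mm

X̄ = 95.13 mm, Ȳ = 37.50 mm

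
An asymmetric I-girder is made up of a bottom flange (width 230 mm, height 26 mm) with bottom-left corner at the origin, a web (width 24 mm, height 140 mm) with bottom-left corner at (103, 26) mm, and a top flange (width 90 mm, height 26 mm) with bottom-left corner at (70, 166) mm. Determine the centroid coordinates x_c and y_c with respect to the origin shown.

x_c = 115.00 mm, y_c = 70.13 mm

bottom flange: A = 230 × 26 = 5980.00, centroid at (115.00, 13.00).
web: A = 24 × 140 = 3360.00, centroid at (115.00, 96.00).
top flange: A = 90 × 26 = 2340.00, centroid at (115.00, 179.00).
ΣA = 11680.00 mm², ΣAx_c = 1343200.00 mm³, ΣAy_c = 819160.00 mm³.
x_c = 1343200.00/11680.00 = 115.00 mm; y_c = 819160.00/11680.00 = 70.13 mm.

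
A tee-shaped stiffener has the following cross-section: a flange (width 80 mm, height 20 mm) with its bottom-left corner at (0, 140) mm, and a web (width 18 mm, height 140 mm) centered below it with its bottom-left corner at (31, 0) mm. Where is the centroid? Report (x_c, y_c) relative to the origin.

x_c = 40.00 mm, y_c = 101.07 mm

web: A = 18 × 140 = 2520.00, centroid at (40.00, 70.00).
flange: A = 80 × 20 = 1600.00, centroid at (40.00, 150.00).
ΣA = 4120.00 mm²
ΣAx_c = (2520.00)(40.00) + (1600.00)(40.00) = 164800.00 mm³
ΣAy_c = (2520.00)(70.00) + (1600.00)(150.00) = 416400.00 mm³
x_c = 164800.00 / 4120.00 = 40.00 mm
y_c = 416400.00 / 4120.00 = 101.07 mm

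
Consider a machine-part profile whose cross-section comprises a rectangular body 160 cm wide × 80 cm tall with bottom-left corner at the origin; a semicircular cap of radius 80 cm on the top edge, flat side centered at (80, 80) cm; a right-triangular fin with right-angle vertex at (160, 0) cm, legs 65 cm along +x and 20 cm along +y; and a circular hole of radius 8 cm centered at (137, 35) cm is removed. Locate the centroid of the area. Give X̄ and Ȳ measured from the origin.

rectangular body: A = 160 × 80 = 12800.00, centroid at (80.00, 40.00).
semicircular top: A = ½π·80² = 10053.10, centroid at (80.00, 113.95).
triangular fin: A = ½·65·20 = 650.00, centroid at (181.67, 6.67).
hole: A = −π·8² = -201.06, centroid at (137.00, 35.00).
ΣA = 23302.03 cm², ΣAX̄ = 1918785.57 cm³, ΣAȲ = 1654877.22 cm³.
X̄ = 1918785.57/23302.03 = 82.34 cm; Ȳ = 1654877.22/23302.03 = 71.02 cm.

X̄ = 82.34 cm, Ȳ = 71.02 cm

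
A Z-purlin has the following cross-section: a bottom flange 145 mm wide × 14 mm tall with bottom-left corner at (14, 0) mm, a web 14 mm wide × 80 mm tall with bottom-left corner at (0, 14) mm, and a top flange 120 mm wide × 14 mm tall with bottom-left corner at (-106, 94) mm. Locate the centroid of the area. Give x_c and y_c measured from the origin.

Part | A | x̄ᵢ | ȳᵢ | A·x̄ᵢ | A·ȳᵢ
bottom flange | 2030.00 | 86.50 | 7.00 | 175595.00 | 14210.00
web | 1120.00 | 7.00 | 54.00 | 7840.00 | 60480.00
top flange | 1680.00 | -46.00 | 101.00 | -77280.00 | 169680.00
Σ | 4830.00 |  |  | 106155.00 | 244370.00
x_c = 106155.00 / 4830.00 = 21.98 mm
y_c = 244370.00 / 4830.00 = 50.59 mm

x_c = 21.98 mm, y_c = 50.59 mm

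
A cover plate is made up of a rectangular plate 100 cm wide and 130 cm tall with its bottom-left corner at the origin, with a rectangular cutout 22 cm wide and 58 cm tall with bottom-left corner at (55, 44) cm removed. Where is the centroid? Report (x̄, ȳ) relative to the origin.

x̄ = 48.26 cm, ȳ = 64.13 cm

plate: A = 100 × 130 = 13000.00, centroid at (50.00, 65.00).
hole: A = −(22 × 58) = -1276.00, centroid at (66.00, 73.00).
ΣA = 11724.00 cm², ΣAx̄ = 565784.00 cm³, ΣAȳ = 751852.00 cm³.
x̄ = 565784.00/11724.00 = 48.26 cm; ȳ = 751852.00/11724.00 = 64.13 cm.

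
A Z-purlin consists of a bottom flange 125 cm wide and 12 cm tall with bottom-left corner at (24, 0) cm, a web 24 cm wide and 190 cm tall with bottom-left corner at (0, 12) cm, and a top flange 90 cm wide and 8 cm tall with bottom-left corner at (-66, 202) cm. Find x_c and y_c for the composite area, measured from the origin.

Part | A | x̄ᵢ | ȳᵢ | A·x̄ᵢ | A·ȳᵢ
bottom flange | 1500.00 | 86.50 | 6.00 | 129750.00 | 9000.00
web | 4560.00 | 12.00 | 107.00 | 54720.00 | 487920.00
top flange | 720.00 | -21.00 | 206.00 | -15120.00 | 148320.00
Σ | 6780.00 |  |  | 169350.00 | 645240.00
x_c = 169350.00 / 6780.00 = 24.98 cm
y_c = 645240.00 / 6780.00 = 95.17 cm

x_c = 24.98 cm, y_c = 95.17 cm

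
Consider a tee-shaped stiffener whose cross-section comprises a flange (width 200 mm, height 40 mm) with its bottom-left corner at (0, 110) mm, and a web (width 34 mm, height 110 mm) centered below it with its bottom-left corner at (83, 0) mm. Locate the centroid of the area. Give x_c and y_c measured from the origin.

Part | A | x̄ᵢ | ȳᵢ | A·x̄ᵢ | A·ȳᵢ
web | 3740.00 | 100.00 | 55.00 | 374000.00 | 205700.00
flange | 8000.00 | 100.00 | 130.00 | 800000.00 | 1040000.00
Σ | 11740.00 |  |  | 1174000.00 | 1245700.00
x_c = 1174000.00 / 11740.00 = 100.00 mm
y_c = 1245700.00 / 11740.00 = 106.11 mm

x_c = 100.00 mm, y_c = 106.11 mm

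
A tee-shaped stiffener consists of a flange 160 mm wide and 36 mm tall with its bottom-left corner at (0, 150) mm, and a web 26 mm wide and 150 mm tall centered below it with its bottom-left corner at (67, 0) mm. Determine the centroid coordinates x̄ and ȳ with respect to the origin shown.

web: A = 26 × 150 = 3900.00, centroid at (80.00, 75.00).
flange: A = 160 × 36 = 5760.00, centroid at (80.00, 168.00).
ΣA = 9660.00 mm², ΣAx̄ = 772800.00 mm³, ΣAȳ = 1260180.00 mm³.
x̄ = 772800.00/9660.00 = 80.00 mm; ȳ = 1260180.00/9660.00 = 130.45 mm.

x̄ = 80.00 mm, ȳ = 130.45 mm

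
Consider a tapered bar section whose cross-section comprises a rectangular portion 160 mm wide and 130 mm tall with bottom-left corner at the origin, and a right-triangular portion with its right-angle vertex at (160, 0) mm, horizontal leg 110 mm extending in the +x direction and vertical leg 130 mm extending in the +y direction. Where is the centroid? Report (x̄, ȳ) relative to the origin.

rectangular portion: A = 160 × 130 = 20800.00, centroid at (80.00, 65.00).
triangular portion: A = ½·110·130 = 7150.00, centroid at (196.67, 43.33).
ΣA = 27950.00 mm², ΣAx̄ = 3070166.67 mm³, ΣAȳ = 1661833.33 mm³.
x̄ = 3070166.67/27950.00 = 109.84 mm; ȳ = 1661833.33/27950.00 = 59.46 mm.

x̄ = 109.84 mm, ȳ = 59.46 mm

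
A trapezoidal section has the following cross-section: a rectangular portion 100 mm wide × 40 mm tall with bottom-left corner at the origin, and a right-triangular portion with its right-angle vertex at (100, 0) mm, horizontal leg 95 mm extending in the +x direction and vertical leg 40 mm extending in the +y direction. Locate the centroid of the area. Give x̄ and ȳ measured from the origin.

Part | A | x̄ᵢ | ȳᵢ | A·x̄ᵢ | A·ȳᵢ
rectangular portion | 4000.00 | 50.00 | 20.00 | 200000.00 | 80000.00
triangular portion | 1900.00 | 131.67 | 13.33 | 250166.67 | 25333.33
Σ | 5900.00 |  |  | 450166.67 | 105333.33
x̄ = 450166.67 / 5900.00 = 76.30 mm
ȳ = 105333.33 / 5900.00 = 17.85 mm

x̄ = 76.30 mm, ȳ = 17.85 mm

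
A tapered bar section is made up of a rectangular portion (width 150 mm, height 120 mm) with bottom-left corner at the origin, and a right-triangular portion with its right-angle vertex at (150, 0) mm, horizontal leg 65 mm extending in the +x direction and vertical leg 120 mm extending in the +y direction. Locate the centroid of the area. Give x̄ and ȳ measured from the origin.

x̄ = 92.21 mm, ȳ = 56.44 mm

Part | A | x̄ᵢ | ȳᵢ | A·x̄ᵢ | A·ȳᵢ
rectangular portion | 18000.00 | 75.00 | 60.00 | 1350000.00 | 1080000.00
triangular portion | 3900.00 | 171.67 | 40.00 | 669500.00 | 156000.00
Σ | 21900.00 |  |  | 2019500.00 | 1236000.00
x̄ = 2019500.00 / 21900.00 = 92.21 mm
ȳ = 1236000.00 / 21900.00 = 56.44 mm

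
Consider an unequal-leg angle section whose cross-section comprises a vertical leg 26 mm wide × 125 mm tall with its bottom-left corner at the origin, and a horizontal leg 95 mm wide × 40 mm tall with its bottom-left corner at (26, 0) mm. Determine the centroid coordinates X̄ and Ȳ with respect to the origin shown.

X̄ = 45.61 mm, Ȳ = 39.59 mm

vertical leg: A = 26 × 125 = 3250.00, centroid at (13.00, 62.50).
horizontal leg: A = 95 × 40 = 3800.00, centroid at (73.50, 20.00).
ΣA = 7050.00 mm²
ΣAX̄ = (3250.00)(13.00) + (3800.00)(73.50) = 321550.00 mm³
ΣAȲ = (3250.00)(62.50) + (3800.00)(20.00) = 279125.00 mm³
X̄ = 321550.00 / 7050.00 = 45.61 mm
Ȳ = 279125.00 / 7050.00 = 39.59 mm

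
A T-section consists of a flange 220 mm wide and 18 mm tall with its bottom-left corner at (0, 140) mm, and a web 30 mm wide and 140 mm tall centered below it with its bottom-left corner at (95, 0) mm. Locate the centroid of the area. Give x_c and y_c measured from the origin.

x_c = 110.00 mm, y_c = 108.34 mm

web: A = 30 × 140 = 4200.00, centroid at (110.00, 70.00).
flange: A = 220 × 18 = 3960.00, centroid at (110.00, 149.00).
ΣA = 8160.00 mm²
ΣAx_c = (4200.00)(110.00) + (3960.00)(110.00) = 897600.00 mm³
ΣAy_c = (4200.00)(70.00) + (3960.00)(149.00) = 884040.00 mm³
x_c = 897600.00 / 8160.00 = 110.00 mm
y_c = 884040.00 / 8160.00 = 108.34 mm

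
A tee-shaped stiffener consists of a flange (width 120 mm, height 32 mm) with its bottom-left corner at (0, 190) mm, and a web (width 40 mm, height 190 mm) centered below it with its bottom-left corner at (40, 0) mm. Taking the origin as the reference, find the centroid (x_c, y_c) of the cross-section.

x_c = 60.00 mm, y_c = 132.26 mm

web: A = 40 × 190 = 7600.00, centroid at (60.00, 95.00).
flange: A = 120 × 32 = 3840.00, centroid at (60.00, 206.00).
ΣA = 11440.00 mm²
ΣAx_c = (7600.00)(60.00) + (3840.00)(60.00) = 686400.00 mm³
ΣAy_c = (7600.00)(95.00) + (3840.00)(206.00) = 1513040.00 mm³
x_c = 686400.00 / 11440.00 = 60.00 mm
y_c = 1513040.00 / 11440.00 = 132.26 mm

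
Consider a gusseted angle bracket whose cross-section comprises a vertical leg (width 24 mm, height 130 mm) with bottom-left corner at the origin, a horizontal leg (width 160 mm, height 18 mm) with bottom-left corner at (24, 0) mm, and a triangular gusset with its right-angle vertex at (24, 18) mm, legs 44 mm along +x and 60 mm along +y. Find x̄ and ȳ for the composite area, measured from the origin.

x̄ = 53.01 mm, ȳ = 38.10 mm

vertical leg: A = 24 × 130 = 3120.00, centroid at (12.00, 65.00).
horizontal leg: A = 160 × 18 = 2880.00, centroid at (104.00, 9.00).
gusset: A = ½·44·60 = 1320.00, centroid at (38.67, 38.00).
ΣA = 7320.00 mm²
ΣAx̄ = (3120.00)(12.00) + (2880.00)(104.00) + (1320.00)(38.67) = 388000.00 mm³
ΣAȳ = (3120.00)(65.00) + (2880.00)(9.00) + (1320.00)(38.00) = 278880.00 mm³
x̄ = 388000.00 / 7320.00 = 53.01 mm
ȳ = 278880.00 / 7320.00 = 38.10 mm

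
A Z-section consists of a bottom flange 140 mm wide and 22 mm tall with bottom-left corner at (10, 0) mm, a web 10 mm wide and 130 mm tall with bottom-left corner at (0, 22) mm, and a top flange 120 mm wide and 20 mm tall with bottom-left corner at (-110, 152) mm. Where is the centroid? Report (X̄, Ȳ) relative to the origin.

X̄ = 19.60 mm, Ȳ = 79.02 mm

bottom flange: A = 140 × 22 = 3080.00, centroid at (80.00, 11.00).
web: A = 10 × 130 = 1300.00, centroid at (5.00, 87.00).
top flange: A = 120 × 20 = 2400.00, centroid at (-50.00, 162.00).
ΣA = 6780.00 mm², ΣAX̄ = 132900.00 mm³, ΣAȲ = 535780.00 mm³.
X̄ = 132900.00/6780.00 = 19.60 mm; Ȳ = 535780.00/6780.00 = 79.02 mm.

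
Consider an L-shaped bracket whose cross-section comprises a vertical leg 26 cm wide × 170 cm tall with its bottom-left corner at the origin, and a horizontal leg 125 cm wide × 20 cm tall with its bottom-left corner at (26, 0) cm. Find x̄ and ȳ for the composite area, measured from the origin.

x̄ = 40.28 cm, ȳ = 57.90 cm

Part | A | x̄ᵢ | ȳᵢ | A·x̄ᵢ | A·ȳᵢ
vertical leg | 4420.00 | 13.00 | 85.00 | 57460.00 | 375700.00
horizontal leg | 2500.00 | 88.50 | 10.00 | 221250.00 | 25000.00
Σ | 6920.00 |  |  | 278710.00 | 400700.00
x̄ = 278710.00 / 6920.00 = 40.28 cm
ȳ = 400700.00 / 6920.00 = 57.90 cm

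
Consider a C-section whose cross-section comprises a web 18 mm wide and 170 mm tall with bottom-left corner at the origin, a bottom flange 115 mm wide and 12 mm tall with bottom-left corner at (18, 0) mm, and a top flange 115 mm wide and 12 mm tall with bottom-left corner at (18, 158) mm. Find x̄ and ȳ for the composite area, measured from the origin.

x̄ = 40.54 mm, ȳ = 85.00 mm

web: A = 18 × 170 = 3060.00, centroid at (9.00, 85.00).
bottom flange: A = 115 × 12 = 1380.00, centroid at (75.50, 6.00).
top flange: A = 115 × 12 = 1380.00, centroid at (75.50, 164.00).
ΣA = 5820.00 mm², ΣAx̄ = 235920.00 mm³, ΣAȳ = 494700.00 mm³.
x̄ = 235920.00/5820.00 = 40.54 mm; ȳ = 494700.00/5820.00 = 85.00 mm.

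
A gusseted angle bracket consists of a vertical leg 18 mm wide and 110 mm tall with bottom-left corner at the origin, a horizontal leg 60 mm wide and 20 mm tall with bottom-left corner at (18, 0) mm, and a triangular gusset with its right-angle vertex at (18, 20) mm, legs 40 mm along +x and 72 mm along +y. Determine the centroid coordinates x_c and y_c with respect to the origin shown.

x_c = 26.09 mm, y_c = 39.88 mm

vertical leg: A = 18 × 110 = 1980.00, centroid at (9.00, 55.00).
horizontal leg: A = 60 × 20 = 1200.00, centroid at (48.00, 10.00).
gusset: A = ½·40·72 = 1440.00, centroid at (31.33, 44.00).
ΣA = 4620.00 mm²
ΣAx_c = (1980.00)(9.00) + (1200.00)(48.00) + (1440.00)(31.33) = 120540.00 mm³
ΣAy_c = (1980.00)(55.00) + (1200.00)(10.00) + (1440.00)(44.00) = 184260.00 mm³
x_c = 120540.00 / 4620.00 = 26.09 mm
y_c = 184260.00 / 4620.00 = 39.88 mm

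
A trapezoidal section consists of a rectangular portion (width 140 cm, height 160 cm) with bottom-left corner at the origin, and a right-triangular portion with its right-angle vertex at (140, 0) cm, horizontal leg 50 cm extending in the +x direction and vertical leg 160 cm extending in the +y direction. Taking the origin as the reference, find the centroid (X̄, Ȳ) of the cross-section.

Part | A | x̄ᵢ | ȳᵢ | A·x̄ᵢ | A·ȳᵢ
rectangular portion | 22400.00 | 70.00 | 80.00 | 1568000.00 | 1792000.00
triangular portion | 4000.00 | 156.67 | 53.33 | 626666.67 | 213333.33
Σ | 26400.00 |  |  | 2194666.67 | 2005333.33
X̄ = 2194666.67 / 26400.00 = 83.13 cm
Ȳ = 2005333.33 / 26400.00 = 75.96 cm

X̄ = 83.13 cm, Ȳ = 75.96 cm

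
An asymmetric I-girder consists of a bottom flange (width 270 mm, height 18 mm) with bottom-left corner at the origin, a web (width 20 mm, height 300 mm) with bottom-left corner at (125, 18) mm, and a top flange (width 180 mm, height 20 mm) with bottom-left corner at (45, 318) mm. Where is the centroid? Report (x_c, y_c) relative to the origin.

x_c = 135.00 mm, y_c = 154.39 mm

bottom flange: A = 270 × 18 = 4860.00, centroid at (135.00, 9.00).
web: A = 20 × 300 = 6000.00, centroid at (135.00, 168.00).
top flange: A = 180 × 20 = 3600.00, centroid at (135.00, 328.00).
ΣA = 14460.00 mm², ΣAx_c = 1952100.00 mm³, ΣAy_c = 2232540.00 mm³.
x_c = 1952100.00/14460.00 = 135.00 mm; y_c = 2232540.00/14460.00 = 154.39 mm.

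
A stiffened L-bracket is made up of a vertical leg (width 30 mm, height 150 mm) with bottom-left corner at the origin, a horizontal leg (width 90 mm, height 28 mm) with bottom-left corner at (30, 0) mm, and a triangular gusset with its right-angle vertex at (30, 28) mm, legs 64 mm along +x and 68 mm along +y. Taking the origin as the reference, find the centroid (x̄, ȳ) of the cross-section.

vertical leg: A = 30 × 150 = 4500.00, centroid at (15.00, 75.00).
horizontal leg: A = 90 × 28 = 2520.00, centroid at (75.00, 14.00).
gusset: A = ½·64·68 = 2176.00, centroid at (51.33, 50.67).
ΣA = 9196.00 mm²
ΣAx̄ = (4500.00)(15.00) + (2520.00)(75.00) + (2176.00)(51.33) = 368201.33 mm³
ΣAȳ = (4500.00)(75.00) + (2520.00)(14.00) + (2176.00)(50.67) = 483030.67 mm³
x̄ = 368201.33 / 9196.00 = 40.04 mm
ȳ = 483030.67 / 9196.00 = 52.53 mm

x̄ = 40.04 mm, ȳ = 52.53 mm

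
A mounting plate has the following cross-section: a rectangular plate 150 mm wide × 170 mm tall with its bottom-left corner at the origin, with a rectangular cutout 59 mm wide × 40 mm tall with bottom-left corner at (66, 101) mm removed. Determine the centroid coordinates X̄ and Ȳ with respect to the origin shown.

Part | A | x̄ᵢ | ȳᵢ | A·x̄ᵢ | A·ȳᵢ
plate | 25500.00 | 75.00 | 85.00 | 1912500.00 | 2167500.00
hole | -2360.00 | 95.50 | 121.00 | -225380.00 | -285560.00
Σ | 23140.00 |  |  | 1687120.00 | 1881940.00
X̄ = 1687120.00 / 23140.00 = 72.91 mm
Ȳ = 1881940.00 / 23140.00 = 81.33 mm

X̄ = 72.91 mm, Ȳ = 81.33 mm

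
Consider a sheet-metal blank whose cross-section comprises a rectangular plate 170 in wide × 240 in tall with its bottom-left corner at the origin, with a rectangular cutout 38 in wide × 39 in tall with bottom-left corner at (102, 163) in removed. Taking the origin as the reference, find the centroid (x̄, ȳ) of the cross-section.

x̄ = 83.64 in, ȳ = 117.64 in

plate: A = 170 × 240 = 40800.00, centroid at (85.00, 120.00).
hole: A = −(38 × 39) = -1482.00, centroid at (121.00, 182.50).
ΣA = 39318.00 in²
ΣAx̄ = (40800.00)(85.00) + (-1482.00)(121.00) = 3288678.00 in³
ΣAȳ = (40800.00)(120.00) + (-1482.00)(182.50) = 4625535.00 in³
x̄ = 3288678.00 / 39318.00 = 83.64 in
ȳ = 4625535.00 / 39318.00 = 117.64 in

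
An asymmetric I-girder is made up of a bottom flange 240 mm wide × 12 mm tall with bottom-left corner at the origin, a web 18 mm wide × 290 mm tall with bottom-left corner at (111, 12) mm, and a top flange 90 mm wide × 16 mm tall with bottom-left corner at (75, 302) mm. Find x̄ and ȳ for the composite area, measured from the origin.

x̄ = 120.00 mm, ȳ = 134.51 mm

Part | A | x̄ᵢ | ȳᵢ | A·x̄ᵢ | A·ȳᵢ
bottom flange | 2880.00 | 120.00 | 6.00 | 345600.00 | 17280.00
web | 5220.00 | 120.00 | 157.00 | 626400.00 | 819540.00
top flange | 1440.00 | 120.00 | 310.00 | 172800.00 | 446400.00
Σ | 9540.00 |  |  | 1144800.00 | 1283220.00
x̄ = 1144800.00 / 9540.00 = 120.00 mm
ȳ = 1283220.00 / 9540.00 = 134.51 mm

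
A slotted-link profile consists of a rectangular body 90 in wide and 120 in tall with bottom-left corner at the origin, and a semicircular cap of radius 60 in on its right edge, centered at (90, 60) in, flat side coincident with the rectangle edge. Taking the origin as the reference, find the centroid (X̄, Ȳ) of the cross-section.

X̄ = 69.22 in, Ȳ = 60.00 in

Part | A | x̄ᵢ | ȳᵢ | A·x̄ᵢ | A·ȳᵢ
rectangular body | 10800.00 | 45.00 | 60.00 | 486000.00 | 648000.00
semicircular end | 5654.87 | 115.46 | 60.00 | 652938.01 | 339292.01
Σ | 16454.87 |  |  | 1138938.01 | 987292.01
X̄ = 1138938.01 / 16454.87 = 69.22 in
Ȳ = 987292.01 / 16454.87 = 60.00 in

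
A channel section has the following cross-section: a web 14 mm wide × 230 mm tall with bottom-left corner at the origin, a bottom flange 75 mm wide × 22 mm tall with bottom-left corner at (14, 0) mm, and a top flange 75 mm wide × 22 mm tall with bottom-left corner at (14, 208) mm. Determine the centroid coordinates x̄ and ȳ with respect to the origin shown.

x̄ = 29.52 mm, ȳ = 115.00 mm

web: A = 14 × 230 = 3220.00, centroid at (7.00, 115.00).
bottom flange: A = 75 × 22 = 1650.00, centroid at (51.50, 11.00).
top flange: A = 75 × 22 = 1650.00, centroid at (51.50, 219.00).
ΣA = 6520.00 mm², ΣAx̄ = 192490.00 mm³, ΣAȳ = 749800.00 mm³.
x̄ = 192490.00/6520.00 = 29.52 mm; ȳ = 749800.00/6520.00 = 115.00 mm.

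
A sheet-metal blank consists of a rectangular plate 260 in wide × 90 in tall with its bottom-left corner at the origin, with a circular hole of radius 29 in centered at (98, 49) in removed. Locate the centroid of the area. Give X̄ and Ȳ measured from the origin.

plate: A = 260 × 90 = 23400.00, centroid at (130.00, 45.00).
hole: A = −π·29² = -2642.08, centroid at (98.00, 49.00).
ΣA = 20757.92 in²
ΣAX̄ = (23400.00)(130.00) + (-2642.08)(98.00) = 2783076.22 in³
ΣAȲ = (23400.00)(45.00) + (-2642.08)(49.00) = 923538.11 in³
X̄ = 2783076.22 / 20757.92 = 134.07 in
Ȳ = 923538.11 / 20757.92 = 44.49 in

X̄ = 134.07 in, Ȳ = 44.49 in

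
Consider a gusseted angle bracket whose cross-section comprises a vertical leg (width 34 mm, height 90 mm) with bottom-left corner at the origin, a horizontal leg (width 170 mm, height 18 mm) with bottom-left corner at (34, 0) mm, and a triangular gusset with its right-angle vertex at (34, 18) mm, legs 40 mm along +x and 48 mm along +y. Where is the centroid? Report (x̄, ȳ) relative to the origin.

Part | A | x̄ᵢ | ȳᵢ | A·x̄ᵢ | A·ȳᵢ
vertical leg | 3060.00 | 17.00 | 45.00 | 52020.00 | 137700.00
horizontal leg | 3060.00 | 119.00 | 9.00 | 364140.00 | 27540.00
gusset | 960.00 | 47.33 | 34.00 | 45440.00 | 32640.00
Σ | 7080.00 |  |  | 461600.00 | 197880.00
x̄ = 461600.00 / 7080.00 = 65.20 mm
ȳ = 197880.00 / 7080.00 = 27.95 mm

x̄ = 65.20 mm, ȳ = 27.95 mm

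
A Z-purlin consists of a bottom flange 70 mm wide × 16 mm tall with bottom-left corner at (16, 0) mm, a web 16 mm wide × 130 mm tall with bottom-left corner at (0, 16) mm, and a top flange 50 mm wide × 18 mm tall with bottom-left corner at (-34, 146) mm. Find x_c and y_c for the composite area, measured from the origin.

bottom flange: A = 70 × 16 = 1120.00, centroid at (51.00, 8.00).
web: A = 16 × 130 = 2080.00, centroid at (8.00, 81.00).
top flange: A = 50 × 18 = 900.00, centroid at (-9.00, 155.00).
ΣA = 4100.00 mm², ΣAx_c = 65660.00 mm³, ΣAy_c = 316940.00 mm³.
x_c = 65660.00/4100.00 = 16.01 mm; y_c = 316940.00/4100.00 = 77.30 mm.

x_c = 16.01 mm, y_c = 77.30 mm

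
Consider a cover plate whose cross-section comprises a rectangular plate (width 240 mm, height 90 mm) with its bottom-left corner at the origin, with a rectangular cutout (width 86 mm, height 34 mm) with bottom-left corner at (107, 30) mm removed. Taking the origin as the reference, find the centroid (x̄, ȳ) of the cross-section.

x̄ = 115.30 mm, ȳ = 44.69 mm

Part | A | x̄ᵢ | ȳᵢ | A·x̄ᵢ | A·ȳᵢ
plate | 21600.00 | 120.00 | 45.00 | 2592000.00 | 972000.00
hole | -2924.00 | 150.00 | 47.00 | -438600.00 | -137428.00
Σ | 18676.00 |  |  | 2153400.00 | 834572.00
x̄ = 2153400.00 / 18676.00 = 115.30 mm
ȳ = 834572.00 / 18676.00 = 44.69 mm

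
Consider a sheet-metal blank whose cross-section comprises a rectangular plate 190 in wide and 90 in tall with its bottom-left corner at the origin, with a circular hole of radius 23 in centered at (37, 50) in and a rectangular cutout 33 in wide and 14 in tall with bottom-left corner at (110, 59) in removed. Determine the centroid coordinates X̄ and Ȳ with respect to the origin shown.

plate: A = 190 × 90 = 17100.00, centroid at (95.00, 45.00).
hole 1: A = −π·23² = -1661.90, centroid at (37.00, 50.00).
hole 2: A = −(33 × 14) = -462.00, centroid at (126.50, 66.00).
ΣA = 14976.10 in²
ΣAX̄ = (17100.00)(95.00) + (-1661.90)(37.00) + (-462.00)(126.50) = 1504566.61 in³
ΣAȲ = (17100.00)(45.00) + (-1661.90)(50.00) + (-462.00)(66.00) = 655912.87 in³
X̄ = 1504566.61 / 14976.10 = 100.46 in
Ȳ = 655912.87 / 14976.10 = 43.80 in

X̄ = 100.46 in, Ȳ = 43.80 in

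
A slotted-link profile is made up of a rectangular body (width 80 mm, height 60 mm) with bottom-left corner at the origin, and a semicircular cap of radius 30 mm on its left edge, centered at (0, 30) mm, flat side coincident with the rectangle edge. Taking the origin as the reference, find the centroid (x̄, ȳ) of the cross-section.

x̄ = 28.00 mm, ȳ = 30.00 mm

rectangular body: A = 80 × 60 = 4800.00, centroid at (40.00, 30.00).
semicircular end: A = ½π·30² = 1413.72, centroid at (-12.73, 30.00).
ΣA = 6213.72 mm², ΣAx̄ = 174000.00 mm³, ΣAȳ = 186411.50 mm³.
x̄ = 174000.00/6213.72 = 28.00 mm; ȳ = 186411.50/6213.72 = 30.00 mm.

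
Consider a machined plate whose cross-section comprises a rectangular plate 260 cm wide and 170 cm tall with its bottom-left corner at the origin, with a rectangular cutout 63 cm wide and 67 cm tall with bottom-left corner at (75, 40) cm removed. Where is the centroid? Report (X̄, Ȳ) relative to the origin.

X̄ = 132.48 cm, Ȳ = 86.21 cm

plate: A = 260 × 170 = 44200.00, centroid at (130.00, 85.00).
hole: A = −(63 × 67) = -4221.00, centroid at (106.50, 73.50).
ΣA = 39979.00 cm², ΣAX̄ = 5296463.50 cm³, ΣAȲ = 3446756.50 cm³.
X̄ = 5296463.50/39979.00 = 132.48 cm; Ȳ = 3446756.50/39979.00 = 86.21 cm.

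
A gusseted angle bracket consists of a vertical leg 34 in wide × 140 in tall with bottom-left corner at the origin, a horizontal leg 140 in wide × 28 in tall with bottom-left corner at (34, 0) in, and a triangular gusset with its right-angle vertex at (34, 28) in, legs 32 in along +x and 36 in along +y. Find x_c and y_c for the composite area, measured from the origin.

x_c = 55.57 in, y_c = 44.42 in

Part | A | x̄ᵢ | ȳᵢ | A·x̄ᵢ | A·ȳᵢ
vertical leg | 4760.00 | 17.00 | 70.00 | 80920.00 | 333200.00
horizontal leg | 3920.00 | 104.00 | 14.00 | 407680.00 | 54880.00
gusset | 576.00 | 44.67 | 40.00 | 25728.00 | 23040.00
Σ | 9256.00 |  |  | 514328.00 | 411120.00
x_c = 514328.00 / 9256.00 = 55.57 in
y_c = 411120.00 / 9256.00 = 44.42 in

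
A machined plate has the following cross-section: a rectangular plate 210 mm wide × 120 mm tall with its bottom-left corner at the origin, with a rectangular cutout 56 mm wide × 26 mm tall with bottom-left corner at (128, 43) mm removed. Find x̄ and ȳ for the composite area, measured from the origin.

plate: A = 210 × 120 = 25200.00, centroid at (105.00, 60.00).
hole: A = −(56 × 26) = -1456.00, centroid at (156.00, 56.00).
ΣA = 23744.00 mm², ΣAx̄ = 2418864.00 mm³, ΣAȳ = 1430464.00 mm³.
x̄ = 2418864.00/23744.00 = 101.87 mm; ȳ = 1430464.00/23744.00 = 60.25 mm.

x̄ = 101.87 mm, ȳ = 60.25 mm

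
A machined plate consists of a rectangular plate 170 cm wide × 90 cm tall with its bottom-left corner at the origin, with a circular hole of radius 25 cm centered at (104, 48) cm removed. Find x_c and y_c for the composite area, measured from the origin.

plate: A = 170 × 90 = 15300.00, centroid at (85.00, 45.00).
hole: A = −π·25² = -1963.50, centroid at (104.00, 48.00).
ΣA = 13336.50 cm²
ΣAx_c = (15300.00)(85.00) + (-1963.50)(104.00) = 1096296.48 cm³
ΣAy_c = (15300.00)(45.00) + (-1963.50)(48.00) = 594252.22 cm³
x_c = 1096296.48 / 13336.50 = 82.20 cm
y_c = 594252.22 / 13336.50 = 44.56 cm

x_c = 82.20 cm, y_c = 44.56 cm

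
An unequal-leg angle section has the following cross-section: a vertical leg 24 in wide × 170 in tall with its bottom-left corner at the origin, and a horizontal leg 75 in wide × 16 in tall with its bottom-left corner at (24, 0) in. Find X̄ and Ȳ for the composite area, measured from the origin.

X̄ = 23.25 in, Ȳ = 67.50 in

vertical leg: A = 24 × 170 = 4080.00, centroid at (12.00, 85.00).
horizontal leg: A = 75 × 16 = 1200.00, centroid at (61.50, 8.00).
ΣA = 5280.00 in²
ΣAX̄ = (4080.00)(12.00) + (1200.00)(61.50) = 122760.00 in³
ΣAȲ = (4080.00)(85.00) + (1200.00)(8.00) = 356400.00 in³
X̄ = 122760.00 / 5280.00 = 23.25 in
Ȳ = 356400.00 / 5280.00 = 67.50 in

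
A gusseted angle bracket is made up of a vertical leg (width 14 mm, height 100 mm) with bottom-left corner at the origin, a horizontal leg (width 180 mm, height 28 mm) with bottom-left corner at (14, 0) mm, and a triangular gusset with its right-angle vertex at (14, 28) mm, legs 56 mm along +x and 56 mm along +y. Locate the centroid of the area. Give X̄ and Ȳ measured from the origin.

vertical leg: A = 14 × 100 = 1400.00, centroid at (7.00, 50.00).
horizontal leg: A = 180 × 28 = 5040.00, centroid at (104.00, 14.00).
gusset: A = ½·56·56 = 1568.00, centroid at (32.67, 46.67).
ΣA = 8008.00 mm², ΣAX̄ = 585181.33 mm³, ΣAȲ = 213733.33 mm³.
X̄ = 585181.33/8008.00 = 73.07 mm; Ȳ = 213733.33/8008.00 = 26.69 mm.

X̄ = 73.07 mm, Ȳ = 26.69 mm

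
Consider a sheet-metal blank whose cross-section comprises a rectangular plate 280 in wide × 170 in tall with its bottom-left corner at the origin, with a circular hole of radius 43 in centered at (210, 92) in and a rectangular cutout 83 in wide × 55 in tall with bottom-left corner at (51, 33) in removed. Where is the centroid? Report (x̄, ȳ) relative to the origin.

x̄ = 134.90 in, ȳ = 86.91 in

plate: A = 280 × 170 = 47600.00, centroid at (140.00, 85.00).
hole 1: A = −π·43² = -5808.80, centroid at (210.00, 92.00).
hole 2: A = −(83 × 55) = -4565.00, centroid at (92.50, 60.50).
ΣA = 37226.20 in²
ΣAx̄ = (47600.00)(140.00) + (-5808.80)(210.00) + (-4565.00)(92.50) = 5021888.49 in³
ΣAȳ = (47600.00)(85.00) + (-5808.80)(92.00) + (-4565.00)(60.50) = 3235407.46 in³
x̄ = 5021888.49 / 37226.20 = 134.90 in
ȳ = 3235407.46 / 37226.20 = 86.91 in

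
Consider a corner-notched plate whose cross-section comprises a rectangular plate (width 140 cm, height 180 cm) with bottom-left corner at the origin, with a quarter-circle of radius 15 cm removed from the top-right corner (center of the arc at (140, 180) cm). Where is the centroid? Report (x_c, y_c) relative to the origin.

Part | A | x̄ᵢ | ȳᵢ | A·x̄ᵢ | A·ȳᵢ
plate | 25200.00 | 70.00 | 90.00 | 1764000.00 | 2268000.00
removed quarter-circle | -176.71 | 133.63 | 173.63 | -23615.04 | -30683.63
Σ | 25023.29 |  |  | 1740384.96 | 2237316.37
x_c = 1740384.96 / 25023.29 = 69.55 cm
y_c = 2237316.37 / 25023.29 = 89.41 cm

x_c = 69.55 cm, y_c = 89.41 cm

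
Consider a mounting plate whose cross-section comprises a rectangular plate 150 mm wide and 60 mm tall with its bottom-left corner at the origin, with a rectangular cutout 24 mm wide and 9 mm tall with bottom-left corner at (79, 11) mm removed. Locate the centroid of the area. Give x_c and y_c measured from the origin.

plate: A = 150 × 60 = 9000.00, centroid at (75.00, 30.00).
hole: A = −(24 × 9) = -216.00, centroid at (91.00, 15.50).
ΣA = 8784.00 mm², ΣAx_c = 655344.00 mm³, ΣAy_c = 266652.00 mm³.
x_c = 655344.00/8784.00 = 74.61 mm; y_c = 266652.00/8784.00 = 30.36 mm.

x_c = 74.61 mm, y_c = 30.36 mm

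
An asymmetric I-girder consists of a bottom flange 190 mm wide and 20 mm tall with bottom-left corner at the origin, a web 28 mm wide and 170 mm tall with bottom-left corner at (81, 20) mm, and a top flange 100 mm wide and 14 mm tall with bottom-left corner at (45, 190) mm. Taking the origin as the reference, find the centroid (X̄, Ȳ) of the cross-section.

bottom flange: A = 190 × 20 = 3800.00, centroid at (95.00, 10.00).
web: A = 28 × 170 = 4760.00, centroid at (95.00, 105.00).
top flange: A = 100 × 14 = 1400.00, centroid at (95.00, 197.00).
ΣA = 9960.00 mm²
ΣAX̄ = (3800.00)(95.00) + (4760.00)(95.00) + (1400.00)(95.00) = 946200.00 mm³
ΣAȲ = (3800.00)(10.00) + (4760.00)(105.00) + (1400.00)(197.00) = 813600.00 mm³
X̄ = 946200.00 / 9960.00 = 95.00 mm
Ȳ = 813600.00 / 9960.00 = 81.69 mm

X̄ = 95.00 mm, Ȳ = 81.69 mm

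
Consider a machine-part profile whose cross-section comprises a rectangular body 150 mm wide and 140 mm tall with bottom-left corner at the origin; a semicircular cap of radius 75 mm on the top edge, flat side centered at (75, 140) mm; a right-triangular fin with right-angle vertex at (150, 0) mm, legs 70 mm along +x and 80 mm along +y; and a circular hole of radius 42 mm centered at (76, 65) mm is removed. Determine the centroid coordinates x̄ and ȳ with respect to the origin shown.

Part | A | x̄ᵢ | ȳᵢ | A·x̄ᵢ | A·ȳᵢ
rectangular body | 21000.00 | 75.00 | 70.00 | 1575000.00 | 1470000.00
semicircular top | 8835.73 | 75.00 | 171.83 | 662679.70 | 1518252.11
triangular fin | 2800.00 | 173.33 | 26.67 | 485333.33 | 74666.67
hole | -5541.77 | 76.00 | 65.00 | -421174.48 | -360215.01
Σ | 27093.96 |  |  | 2301838.56 | 2702703.76
x̄ = 2301838.56 / 27093.96 = 84.96 mm
ȳ = 2702703.76 / 27093.96 = 99.75 mm

x̄ = 84.96 mm, ȳ = 99.75 mm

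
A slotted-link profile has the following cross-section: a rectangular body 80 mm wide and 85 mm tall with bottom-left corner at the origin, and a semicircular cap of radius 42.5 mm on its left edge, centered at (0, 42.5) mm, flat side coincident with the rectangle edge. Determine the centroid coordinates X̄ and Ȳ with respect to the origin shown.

rectangular body: A = 80 × 85 = 6800.00, centroid at (40.00, 42.50).
semicircular end: A = ½π·42.5² = 2837.25, centroid at (-18.04, 42.50).
ΣA = 9637.25 mm², ΣAX̄ = 220822.92 mm³, ΣAȲ = 409583.16 mm³.
X̄ = 220822.92/9637.25 = 22.91 mm; Ȳ = 409583.16/9637.25 = 42.50 mm.

X̄ = 22.91 mm, Ȳ = 42.50 mm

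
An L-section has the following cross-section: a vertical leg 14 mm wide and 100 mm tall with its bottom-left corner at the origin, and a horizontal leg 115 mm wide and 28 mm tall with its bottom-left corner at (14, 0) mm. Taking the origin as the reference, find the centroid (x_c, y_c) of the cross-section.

Part | A | x̄ᵢ | ȳᵢ | A·x̄ᵢ | A·ȳᵢ
vertical leg | 1400.00 | 7.00 | 50.00 | 9800.00 | 70000.00
horizontal leg | 3220.00 | 71.50 | 14.00 | 230230.00 | 45080.00
Σ | 4620.00 |  |  | 240030.00 | 115080.00
x_c = 240030.00 / 4620.00 = 51.95 mm
y_c = 115080.00 / 4620.00 = 24.91 mm

x_c = 51.95 mm, y_c = 24.91 mm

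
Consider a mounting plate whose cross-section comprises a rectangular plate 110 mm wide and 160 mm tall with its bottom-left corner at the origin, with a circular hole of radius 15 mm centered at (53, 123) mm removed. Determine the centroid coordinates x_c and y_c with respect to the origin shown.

Part | A | x̄ᵢ | ȳᵢ | A·x̄ᵢ | A·ȳᵢ
plate | 17600.00 | 55.00 | 80.00 | 968000.00 | 1408000.00
hole | -706.86 | 53.00 | 123.00 | -37463.49 | -86943.58
Σ | 16893.14 |  |  | 930536.51 | 1321056.42
x_c = 930536.51 / 16893.14 = 55.08 mm
y_c = 1321056.42 / 16893.14 = 78.20 mm

x_c = 55.08 mm, y_c = 78.20 mm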